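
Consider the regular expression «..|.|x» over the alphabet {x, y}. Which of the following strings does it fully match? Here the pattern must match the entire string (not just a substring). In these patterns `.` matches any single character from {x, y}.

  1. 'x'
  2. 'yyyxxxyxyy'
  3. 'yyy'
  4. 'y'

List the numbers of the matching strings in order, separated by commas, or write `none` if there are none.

1 → match
2 → no match
3 → no match
4 → match

1, 4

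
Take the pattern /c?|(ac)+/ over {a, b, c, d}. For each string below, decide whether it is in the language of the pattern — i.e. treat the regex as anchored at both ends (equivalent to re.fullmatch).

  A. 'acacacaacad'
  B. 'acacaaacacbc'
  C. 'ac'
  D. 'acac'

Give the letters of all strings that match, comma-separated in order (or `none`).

A → no match
B → no match
C → match
D → match

C, D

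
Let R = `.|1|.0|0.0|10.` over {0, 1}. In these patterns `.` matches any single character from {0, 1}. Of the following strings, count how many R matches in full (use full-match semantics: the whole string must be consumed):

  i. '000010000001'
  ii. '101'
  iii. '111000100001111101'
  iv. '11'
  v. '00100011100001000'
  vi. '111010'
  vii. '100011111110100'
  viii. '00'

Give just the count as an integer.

2

i. '000010000001' → no match
ii. '101' → match
iii → no match
iv. '11' → no match
v → no match
vi. '111010' → no match
vii → no match
viii. '00' → match
Total matched: 2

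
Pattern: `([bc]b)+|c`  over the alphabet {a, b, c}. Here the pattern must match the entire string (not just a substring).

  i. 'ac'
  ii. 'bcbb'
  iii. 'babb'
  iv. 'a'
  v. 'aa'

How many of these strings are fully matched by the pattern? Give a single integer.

i → no match
ii → no match
iii → no match
iv → no match
v → no match
Total matched: 0

0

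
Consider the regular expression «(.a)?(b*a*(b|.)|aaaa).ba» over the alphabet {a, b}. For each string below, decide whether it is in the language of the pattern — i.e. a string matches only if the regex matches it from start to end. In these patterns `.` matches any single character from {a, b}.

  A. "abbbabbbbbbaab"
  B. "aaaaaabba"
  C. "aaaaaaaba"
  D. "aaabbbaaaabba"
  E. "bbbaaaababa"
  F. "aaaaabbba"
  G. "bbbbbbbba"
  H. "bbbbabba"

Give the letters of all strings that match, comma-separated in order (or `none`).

A → no match — must end with "ba"
B. "aaaaaabba" → match
C. "aaaaaaaba" → match
D → no match
E. "bbbaaaababa" → match
F. "aaaaabbba" → match
G. "bbbbbbbba" → match
H. "bbbbabba" → match

B, C, E, F, G, H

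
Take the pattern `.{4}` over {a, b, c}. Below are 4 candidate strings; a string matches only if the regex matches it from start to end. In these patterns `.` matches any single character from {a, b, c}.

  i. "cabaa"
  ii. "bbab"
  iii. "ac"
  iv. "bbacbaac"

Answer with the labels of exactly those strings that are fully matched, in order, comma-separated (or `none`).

ii

i. "cabaa" → no match
ii. "bbab" → match
iii. "ac" → no match
iv. "bbacbaac" → no match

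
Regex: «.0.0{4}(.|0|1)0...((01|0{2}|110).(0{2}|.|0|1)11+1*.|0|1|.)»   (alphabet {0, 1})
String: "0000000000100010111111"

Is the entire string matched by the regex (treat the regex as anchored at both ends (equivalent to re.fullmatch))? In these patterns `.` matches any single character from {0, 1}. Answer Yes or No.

Yes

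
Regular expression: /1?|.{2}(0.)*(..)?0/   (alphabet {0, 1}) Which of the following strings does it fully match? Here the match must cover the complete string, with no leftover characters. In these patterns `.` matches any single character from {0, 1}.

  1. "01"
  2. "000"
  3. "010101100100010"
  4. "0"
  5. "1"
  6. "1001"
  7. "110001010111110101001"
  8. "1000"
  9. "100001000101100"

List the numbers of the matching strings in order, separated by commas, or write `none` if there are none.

2, 5, 9

1 → no match
2 → match
3 → no match
4 → no match
5 → match
6 → no match
7 → no match
8 → no match
9 → match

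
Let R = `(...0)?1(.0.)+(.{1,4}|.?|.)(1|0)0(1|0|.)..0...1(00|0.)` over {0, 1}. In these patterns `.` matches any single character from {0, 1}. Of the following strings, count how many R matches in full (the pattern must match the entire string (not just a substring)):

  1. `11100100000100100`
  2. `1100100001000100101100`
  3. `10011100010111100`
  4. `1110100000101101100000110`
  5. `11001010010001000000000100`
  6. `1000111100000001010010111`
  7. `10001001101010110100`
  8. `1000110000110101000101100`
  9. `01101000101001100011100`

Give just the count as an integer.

1 → no match
2 → match
3 → match
4 → no match
5 → match
6 → no match
7 → match
8 → match
9 → match
Total matched: 6

6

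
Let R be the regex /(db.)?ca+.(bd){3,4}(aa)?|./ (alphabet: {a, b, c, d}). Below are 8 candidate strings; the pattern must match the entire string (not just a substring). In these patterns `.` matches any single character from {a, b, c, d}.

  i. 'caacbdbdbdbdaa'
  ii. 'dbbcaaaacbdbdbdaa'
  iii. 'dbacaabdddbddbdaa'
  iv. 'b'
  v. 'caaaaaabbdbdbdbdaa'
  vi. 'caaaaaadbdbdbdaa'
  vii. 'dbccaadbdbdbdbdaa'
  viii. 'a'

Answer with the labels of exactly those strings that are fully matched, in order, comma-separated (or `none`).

i, ii, iv, v, vi, vii, viii

i → match
ii → match
iii → no match
iv → match
v → match
vi → match
vii → match
viii → match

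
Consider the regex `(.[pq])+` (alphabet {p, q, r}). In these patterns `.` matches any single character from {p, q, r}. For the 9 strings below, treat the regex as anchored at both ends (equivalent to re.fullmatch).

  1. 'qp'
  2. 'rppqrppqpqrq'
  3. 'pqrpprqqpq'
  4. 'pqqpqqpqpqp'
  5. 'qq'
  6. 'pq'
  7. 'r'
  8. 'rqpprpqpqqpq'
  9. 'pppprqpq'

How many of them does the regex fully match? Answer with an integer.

1. 'qp' → match
2. 'rppqrppqpqrq' → match
3. 'pqrpprqqpq' → no match
4. 'pqqpqqpqpqp' → no match
5. 'qq' → match
6. 'pq' → match
7. 'r' → no match
8. 'rqpprpqpqqpq' → match
9. 'pppprqpq' → match
Total matched: 6

6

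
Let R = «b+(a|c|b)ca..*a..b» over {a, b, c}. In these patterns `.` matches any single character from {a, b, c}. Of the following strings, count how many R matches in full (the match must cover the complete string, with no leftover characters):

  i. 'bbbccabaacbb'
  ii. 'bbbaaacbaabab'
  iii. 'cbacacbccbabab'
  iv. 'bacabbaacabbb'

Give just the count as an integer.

2

i → match
ii → no match
iii → no match — must start with 'b'
iv → match
Total matched: 2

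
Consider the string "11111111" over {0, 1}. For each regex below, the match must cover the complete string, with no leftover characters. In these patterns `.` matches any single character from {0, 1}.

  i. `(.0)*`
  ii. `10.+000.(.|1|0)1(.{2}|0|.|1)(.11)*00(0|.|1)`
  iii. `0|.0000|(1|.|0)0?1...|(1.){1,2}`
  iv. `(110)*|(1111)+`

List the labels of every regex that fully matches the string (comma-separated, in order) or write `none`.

i → no match
ii → no match — must start with "10"
iii → no match
iv → match

iv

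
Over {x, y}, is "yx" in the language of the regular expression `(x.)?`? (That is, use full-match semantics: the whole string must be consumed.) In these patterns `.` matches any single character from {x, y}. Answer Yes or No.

No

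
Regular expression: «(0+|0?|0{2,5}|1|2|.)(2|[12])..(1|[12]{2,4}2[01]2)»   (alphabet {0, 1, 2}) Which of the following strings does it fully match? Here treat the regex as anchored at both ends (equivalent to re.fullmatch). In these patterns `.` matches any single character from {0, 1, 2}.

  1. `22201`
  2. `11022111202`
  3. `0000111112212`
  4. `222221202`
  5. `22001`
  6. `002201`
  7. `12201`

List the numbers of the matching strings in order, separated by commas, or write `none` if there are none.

1. `22201` → match
2. `11022111202` → match
3 → match
4. `222221202` → match
5. `22001` → match
6. `002201` → match
7. `12201` → match

1, 2, 3, 4, 5, 6, 7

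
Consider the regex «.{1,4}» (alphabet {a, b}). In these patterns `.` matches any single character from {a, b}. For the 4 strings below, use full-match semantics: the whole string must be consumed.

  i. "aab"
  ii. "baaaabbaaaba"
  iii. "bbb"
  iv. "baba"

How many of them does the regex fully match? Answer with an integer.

3

i → match
ii → no match
iii → match
iv → match
Total matched: 3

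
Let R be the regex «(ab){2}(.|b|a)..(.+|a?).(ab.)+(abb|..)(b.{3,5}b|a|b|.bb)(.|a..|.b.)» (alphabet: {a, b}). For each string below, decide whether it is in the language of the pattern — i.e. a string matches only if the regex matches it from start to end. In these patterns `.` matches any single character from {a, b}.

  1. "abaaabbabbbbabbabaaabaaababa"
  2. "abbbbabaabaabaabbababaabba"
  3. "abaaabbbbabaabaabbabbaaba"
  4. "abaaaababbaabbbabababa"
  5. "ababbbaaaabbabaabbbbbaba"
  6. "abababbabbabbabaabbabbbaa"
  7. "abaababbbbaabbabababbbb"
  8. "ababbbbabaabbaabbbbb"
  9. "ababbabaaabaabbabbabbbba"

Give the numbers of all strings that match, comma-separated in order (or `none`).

1 → no match
2 → no match
3 → no match
4 → no match
5 → match
6 → no match
7 → no match
8 → no match
9 → match

5, 9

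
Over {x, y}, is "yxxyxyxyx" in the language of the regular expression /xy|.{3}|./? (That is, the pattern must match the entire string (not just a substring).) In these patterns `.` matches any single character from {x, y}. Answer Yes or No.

No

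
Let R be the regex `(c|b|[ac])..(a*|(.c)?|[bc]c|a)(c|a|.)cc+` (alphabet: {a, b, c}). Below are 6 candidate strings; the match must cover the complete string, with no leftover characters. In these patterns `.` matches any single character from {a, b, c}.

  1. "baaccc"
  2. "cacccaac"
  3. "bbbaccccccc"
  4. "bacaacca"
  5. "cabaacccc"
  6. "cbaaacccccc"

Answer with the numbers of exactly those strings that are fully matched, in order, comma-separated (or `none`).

1, 3, 5, 6

1 → match
2 → no match
3 → match
4 → no match — must end with "c"
5 → match
6 → match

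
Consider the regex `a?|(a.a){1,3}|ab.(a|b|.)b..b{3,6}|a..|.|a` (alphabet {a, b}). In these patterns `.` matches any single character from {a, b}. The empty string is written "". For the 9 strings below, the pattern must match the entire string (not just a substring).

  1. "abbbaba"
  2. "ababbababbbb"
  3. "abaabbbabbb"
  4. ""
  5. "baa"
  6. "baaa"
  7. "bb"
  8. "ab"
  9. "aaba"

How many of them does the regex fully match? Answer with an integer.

1 → no match
2 → no match
3 → no match
4 → match
5 → no match
6 → no match
7 → no match
8 → no match
9 → no match
Total matched: 1

1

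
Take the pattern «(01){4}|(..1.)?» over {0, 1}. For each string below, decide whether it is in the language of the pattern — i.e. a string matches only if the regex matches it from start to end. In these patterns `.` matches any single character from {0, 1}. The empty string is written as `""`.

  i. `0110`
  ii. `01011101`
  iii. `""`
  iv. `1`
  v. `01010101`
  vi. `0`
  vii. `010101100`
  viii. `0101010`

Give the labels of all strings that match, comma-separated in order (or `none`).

i, iii, v

i → match
ii → no match
iii → match
iv → no match
v → match
vi → no match
vii → no match
viii → no match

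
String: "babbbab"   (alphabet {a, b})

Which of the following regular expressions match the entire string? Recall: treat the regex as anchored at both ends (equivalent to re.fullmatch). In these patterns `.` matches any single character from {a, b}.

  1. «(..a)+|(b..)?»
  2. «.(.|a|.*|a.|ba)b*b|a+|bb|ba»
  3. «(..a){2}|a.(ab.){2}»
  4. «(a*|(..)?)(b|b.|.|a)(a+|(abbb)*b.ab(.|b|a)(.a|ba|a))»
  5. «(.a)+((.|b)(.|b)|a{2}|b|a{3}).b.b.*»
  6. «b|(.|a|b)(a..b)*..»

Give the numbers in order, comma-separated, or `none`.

2, 5, 6

1 → no match
2 → match
3 → no match
4 → no match
5 → match
6 → match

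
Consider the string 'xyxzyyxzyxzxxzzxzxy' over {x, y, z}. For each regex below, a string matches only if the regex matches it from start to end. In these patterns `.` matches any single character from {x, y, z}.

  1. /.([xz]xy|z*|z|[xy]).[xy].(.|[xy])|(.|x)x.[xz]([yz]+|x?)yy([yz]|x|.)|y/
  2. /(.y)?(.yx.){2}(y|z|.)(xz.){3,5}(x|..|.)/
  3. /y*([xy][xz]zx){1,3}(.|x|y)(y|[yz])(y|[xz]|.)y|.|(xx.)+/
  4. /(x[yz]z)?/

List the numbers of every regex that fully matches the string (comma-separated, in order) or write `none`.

1 → no match
2 → match
3 → no match
4 → no match

2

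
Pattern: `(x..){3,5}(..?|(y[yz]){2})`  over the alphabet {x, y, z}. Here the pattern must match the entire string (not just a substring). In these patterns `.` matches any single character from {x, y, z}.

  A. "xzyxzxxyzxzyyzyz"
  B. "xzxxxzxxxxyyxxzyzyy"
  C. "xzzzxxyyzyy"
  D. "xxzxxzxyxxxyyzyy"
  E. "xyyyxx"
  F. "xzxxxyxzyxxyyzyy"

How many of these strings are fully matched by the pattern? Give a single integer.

4

A → match
B → match
C. "xzzzxxyyzyy" → no match
D → match
E. "xyyyxx" → no match
F → match
Total matched: 4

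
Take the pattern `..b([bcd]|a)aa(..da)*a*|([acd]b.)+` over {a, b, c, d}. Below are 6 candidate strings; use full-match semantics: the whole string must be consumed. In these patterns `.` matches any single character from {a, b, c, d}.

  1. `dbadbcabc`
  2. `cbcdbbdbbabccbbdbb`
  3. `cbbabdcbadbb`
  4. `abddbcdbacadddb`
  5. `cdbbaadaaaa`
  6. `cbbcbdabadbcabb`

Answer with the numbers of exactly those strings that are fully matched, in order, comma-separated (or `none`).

1, 2, 3, 6

1 → match
2 → match
3 → match
4 → no match
5 → no match
6 → match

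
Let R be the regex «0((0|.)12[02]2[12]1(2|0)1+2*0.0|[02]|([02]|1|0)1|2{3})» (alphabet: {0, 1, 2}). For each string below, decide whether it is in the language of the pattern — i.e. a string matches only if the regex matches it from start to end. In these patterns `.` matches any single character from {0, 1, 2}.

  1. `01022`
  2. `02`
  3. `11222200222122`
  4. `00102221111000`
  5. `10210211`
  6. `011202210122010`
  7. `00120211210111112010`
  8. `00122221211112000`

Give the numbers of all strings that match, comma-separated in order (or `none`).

2, 6, 8

1 → no match
2 → match
3 → no match — must start with `0`
4 → no match
5 → no match — must start with `0`
6 → match
7 → no match
8 → match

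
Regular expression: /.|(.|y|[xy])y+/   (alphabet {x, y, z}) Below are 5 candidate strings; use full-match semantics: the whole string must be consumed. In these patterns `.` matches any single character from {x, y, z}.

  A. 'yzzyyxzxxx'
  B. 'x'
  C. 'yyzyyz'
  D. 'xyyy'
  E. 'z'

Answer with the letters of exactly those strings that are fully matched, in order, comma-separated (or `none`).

B, D, E

A → no match
B → match
C → no match
D → match
E → match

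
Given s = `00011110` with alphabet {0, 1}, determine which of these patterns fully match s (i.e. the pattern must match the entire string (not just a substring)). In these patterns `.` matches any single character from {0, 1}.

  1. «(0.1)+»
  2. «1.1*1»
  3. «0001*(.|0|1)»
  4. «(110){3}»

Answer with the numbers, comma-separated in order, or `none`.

1 → no match — must end with `1`
2 → no match — must start with `1`
3 → match
4 → no match — must start with `110`

3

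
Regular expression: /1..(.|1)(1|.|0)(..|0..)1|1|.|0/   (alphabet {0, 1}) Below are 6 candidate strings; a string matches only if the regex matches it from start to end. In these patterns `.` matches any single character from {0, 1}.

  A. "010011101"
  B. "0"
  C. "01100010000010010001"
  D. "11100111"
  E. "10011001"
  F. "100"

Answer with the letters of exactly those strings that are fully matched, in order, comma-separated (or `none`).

B, D, E

A → no match
B → match
C → no match
D → match
E → match
F → no match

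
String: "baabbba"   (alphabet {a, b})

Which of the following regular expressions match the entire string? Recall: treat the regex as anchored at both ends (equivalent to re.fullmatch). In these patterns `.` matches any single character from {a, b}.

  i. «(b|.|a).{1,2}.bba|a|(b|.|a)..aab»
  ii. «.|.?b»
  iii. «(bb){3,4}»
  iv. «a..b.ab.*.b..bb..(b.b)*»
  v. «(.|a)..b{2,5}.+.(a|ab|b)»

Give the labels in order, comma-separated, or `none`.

i

i → match
ii → no match
iii → no match — must start with "bb"
iv → no match — must start with "a"
v → no match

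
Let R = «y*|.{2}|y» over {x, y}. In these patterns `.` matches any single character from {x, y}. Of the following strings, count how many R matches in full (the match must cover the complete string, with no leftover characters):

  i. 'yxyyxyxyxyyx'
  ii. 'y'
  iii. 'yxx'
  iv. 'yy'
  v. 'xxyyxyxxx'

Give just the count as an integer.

i → no match
ii → match
iii → no match
iv → match
v → no match
Total matched: 2

2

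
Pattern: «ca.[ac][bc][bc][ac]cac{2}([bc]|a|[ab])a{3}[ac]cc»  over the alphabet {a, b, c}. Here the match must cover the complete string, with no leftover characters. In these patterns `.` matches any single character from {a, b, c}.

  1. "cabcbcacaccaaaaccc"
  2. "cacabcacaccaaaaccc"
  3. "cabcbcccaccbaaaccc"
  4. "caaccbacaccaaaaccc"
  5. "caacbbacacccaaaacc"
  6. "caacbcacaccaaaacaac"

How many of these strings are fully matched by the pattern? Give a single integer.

5

1 → match
2 → match
3 → match
4 → match
5 → match
6 → no match — must end with "cc"
Total matched: 5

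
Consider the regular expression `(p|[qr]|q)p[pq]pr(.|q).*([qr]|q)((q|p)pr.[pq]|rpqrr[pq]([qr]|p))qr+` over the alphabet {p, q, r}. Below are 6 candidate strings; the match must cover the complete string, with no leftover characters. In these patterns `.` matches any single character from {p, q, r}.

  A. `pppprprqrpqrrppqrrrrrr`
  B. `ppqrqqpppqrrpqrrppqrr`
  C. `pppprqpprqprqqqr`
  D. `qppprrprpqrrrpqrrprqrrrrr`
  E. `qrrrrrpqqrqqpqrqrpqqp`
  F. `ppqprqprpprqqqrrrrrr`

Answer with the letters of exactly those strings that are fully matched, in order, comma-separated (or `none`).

A → match
B → no match
C → match
D → match
E → no match — must end with `r`
F → match

A, C, D, F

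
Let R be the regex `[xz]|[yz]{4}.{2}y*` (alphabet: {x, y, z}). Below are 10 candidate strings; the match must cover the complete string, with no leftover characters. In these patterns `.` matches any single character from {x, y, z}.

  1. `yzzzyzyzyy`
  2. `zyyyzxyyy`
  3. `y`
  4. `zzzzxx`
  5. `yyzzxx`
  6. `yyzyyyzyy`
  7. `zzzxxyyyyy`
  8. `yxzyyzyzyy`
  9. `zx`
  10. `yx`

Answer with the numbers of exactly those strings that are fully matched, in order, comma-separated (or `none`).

2, 4, 5

1 → no match
2 → match
3 → no match
4 → match
5 → match
6 → no match
7 → no match
8 → no match
9 → no match
10 → no match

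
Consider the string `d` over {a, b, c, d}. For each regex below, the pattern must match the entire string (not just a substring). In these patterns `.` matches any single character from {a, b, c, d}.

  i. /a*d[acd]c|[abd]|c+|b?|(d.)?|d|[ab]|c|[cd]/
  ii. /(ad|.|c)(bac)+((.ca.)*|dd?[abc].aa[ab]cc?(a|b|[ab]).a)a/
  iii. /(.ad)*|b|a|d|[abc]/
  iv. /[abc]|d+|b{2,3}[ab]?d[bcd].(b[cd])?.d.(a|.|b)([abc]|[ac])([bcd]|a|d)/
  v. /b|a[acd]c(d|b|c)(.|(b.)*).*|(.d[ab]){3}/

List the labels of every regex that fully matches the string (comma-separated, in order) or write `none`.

i, iii, iv

i → match
ii → no match — must end with `a`
iii → match
iv → match
v → no match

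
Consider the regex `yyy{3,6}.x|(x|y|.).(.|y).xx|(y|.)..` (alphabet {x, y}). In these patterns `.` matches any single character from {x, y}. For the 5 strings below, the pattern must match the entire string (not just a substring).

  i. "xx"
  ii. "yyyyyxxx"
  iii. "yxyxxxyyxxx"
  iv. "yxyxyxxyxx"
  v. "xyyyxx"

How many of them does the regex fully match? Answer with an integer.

i → no match
ii → no match
iii → no match
iv → no match
v → match
Total matched: 1

1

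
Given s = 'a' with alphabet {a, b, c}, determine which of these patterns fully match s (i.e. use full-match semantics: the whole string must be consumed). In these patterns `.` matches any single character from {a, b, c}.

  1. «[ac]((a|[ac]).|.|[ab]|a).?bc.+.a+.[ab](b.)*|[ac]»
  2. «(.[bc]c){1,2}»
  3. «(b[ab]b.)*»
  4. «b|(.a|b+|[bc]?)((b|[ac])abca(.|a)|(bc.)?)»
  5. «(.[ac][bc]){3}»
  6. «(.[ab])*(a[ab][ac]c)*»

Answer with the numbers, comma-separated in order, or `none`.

1

1 → match
2 → no match — must end with 'c'
3 → no match
4 → no match
5 → no match
6 → no match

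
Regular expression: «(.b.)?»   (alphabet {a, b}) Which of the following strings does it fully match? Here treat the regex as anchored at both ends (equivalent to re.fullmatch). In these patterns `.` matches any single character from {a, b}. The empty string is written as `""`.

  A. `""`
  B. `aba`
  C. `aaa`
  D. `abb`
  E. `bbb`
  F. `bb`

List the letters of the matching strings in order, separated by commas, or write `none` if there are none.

A → match
B → match
C → no match
D → match
E → match
F → no match

A, B, D, E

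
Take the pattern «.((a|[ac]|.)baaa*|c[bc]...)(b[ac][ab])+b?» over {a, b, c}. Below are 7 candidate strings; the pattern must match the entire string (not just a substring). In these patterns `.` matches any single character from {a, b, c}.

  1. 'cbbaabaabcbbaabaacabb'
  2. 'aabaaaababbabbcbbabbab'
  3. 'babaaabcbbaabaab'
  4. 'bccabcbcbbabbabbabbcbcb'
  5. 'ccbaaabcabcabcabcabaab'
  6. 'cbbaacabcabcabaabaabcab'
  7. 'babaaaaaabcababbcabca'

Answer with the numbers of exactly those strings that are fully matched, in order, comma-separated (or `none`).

2, 3, 5, 7

1 → no match
2 → match
3 → match
4 → no match
5 → match
6 → no match
7 → match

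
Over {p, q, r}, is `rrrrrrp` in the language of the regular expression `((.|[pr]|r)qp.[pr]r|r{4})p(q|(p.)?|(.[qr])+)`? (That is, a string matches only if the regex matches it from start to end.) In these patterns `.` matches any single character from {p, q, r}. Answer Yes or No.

No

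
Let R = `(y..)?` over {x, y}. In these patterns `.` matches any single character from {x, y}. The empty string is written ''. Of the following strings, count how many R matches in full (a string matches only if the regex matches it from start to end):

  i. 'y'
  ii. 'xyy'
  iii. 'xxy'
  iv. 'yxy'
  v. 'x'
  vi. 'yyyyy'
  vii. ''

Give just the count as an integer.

i → no match
ii → no match
iii → no match
iv → match
v → no match
vi → no match
vii → match
Total matched: 2

2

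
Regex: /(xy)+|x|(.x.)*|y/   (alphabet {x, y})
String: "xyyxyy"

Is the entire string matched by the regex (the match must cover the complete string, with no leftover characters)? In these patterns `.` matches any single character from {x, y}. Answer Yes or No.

No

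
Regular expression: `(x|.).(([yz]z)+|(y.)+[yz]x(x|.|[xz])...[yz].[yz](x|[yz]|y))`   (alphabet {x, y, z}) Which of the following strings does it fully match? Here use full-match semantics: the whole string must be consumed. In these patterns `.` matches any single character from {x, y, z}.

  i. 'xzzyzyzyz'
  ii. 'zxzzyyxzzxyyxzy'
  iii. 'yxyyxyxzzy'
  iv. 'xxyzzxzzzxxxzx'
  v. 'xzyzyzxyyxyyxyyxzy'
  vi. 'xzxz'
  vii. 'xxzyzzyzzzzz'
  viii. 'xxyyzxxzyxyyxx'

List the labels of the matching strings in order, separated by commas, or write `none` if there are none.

none

i → no match
ii → no match
iii → no match
iv → no match
v → no match
vi → no match
vii → no match
viii → no match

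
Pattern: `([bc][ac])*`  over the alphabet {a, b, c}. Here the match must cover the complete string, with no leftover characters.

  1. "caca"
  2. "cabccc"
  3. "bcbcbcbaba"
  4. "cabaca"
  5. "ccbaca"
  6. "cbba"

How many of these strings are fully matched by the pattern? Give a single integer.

5

1 → match
2 → match
3 → match
4 → match
5 → match
6 → no match
Total matched: 5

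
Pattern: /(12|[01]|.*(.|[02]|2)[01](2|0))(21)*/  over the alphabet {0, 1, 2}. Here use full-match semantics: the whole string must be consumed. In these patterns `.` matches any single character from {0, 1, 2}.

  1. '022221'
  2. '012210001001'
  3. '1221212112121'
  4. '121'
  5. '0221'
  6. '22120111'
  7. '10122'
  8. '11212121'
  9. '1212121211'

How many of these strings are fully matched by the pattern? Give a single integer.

1

1. '022221' → no match
2. '012210001001' → no match
3 → no match
4. '121' → match
5. '0221' → no match
6. '22120111' → no match
7. '10122' → no match
8. '11212121' → no match
9. '1212121211' → no match
Total matched: 1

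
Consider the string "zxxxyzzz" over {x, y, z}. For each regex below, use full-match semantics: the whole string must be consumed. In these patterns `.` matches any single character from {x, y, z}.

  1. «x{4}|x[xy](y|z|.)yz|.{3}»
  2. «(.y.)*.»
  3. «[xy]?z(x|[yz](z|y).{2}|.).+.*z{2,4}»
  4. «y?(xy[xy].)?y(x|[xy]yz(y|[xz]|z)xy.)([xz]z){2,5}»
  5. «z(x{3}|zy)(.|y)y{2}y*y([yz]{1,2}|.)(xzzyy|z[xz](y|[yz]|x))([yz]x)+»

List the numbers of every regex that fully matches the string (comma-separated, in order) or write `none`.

3

1 → no match
2 → no match
3 → match
4 → no match
5 → no match — must end with "x"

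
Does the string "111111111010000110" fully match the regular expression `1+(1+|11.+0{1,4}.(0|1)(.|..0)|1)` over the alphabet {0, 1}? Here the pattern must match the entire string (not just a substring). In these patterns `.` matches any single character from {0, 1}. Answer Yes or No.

Yes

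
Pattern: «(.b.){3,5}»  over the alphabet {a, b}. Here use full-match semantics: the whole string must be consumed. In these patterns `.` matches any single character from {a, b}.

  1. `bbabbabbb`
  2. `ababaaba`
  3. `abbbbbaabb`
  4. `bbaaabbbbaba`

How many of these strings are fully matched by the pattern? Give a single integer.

1 → match
2 → no match
3 → no match
4 → no match
Total matched: 1

1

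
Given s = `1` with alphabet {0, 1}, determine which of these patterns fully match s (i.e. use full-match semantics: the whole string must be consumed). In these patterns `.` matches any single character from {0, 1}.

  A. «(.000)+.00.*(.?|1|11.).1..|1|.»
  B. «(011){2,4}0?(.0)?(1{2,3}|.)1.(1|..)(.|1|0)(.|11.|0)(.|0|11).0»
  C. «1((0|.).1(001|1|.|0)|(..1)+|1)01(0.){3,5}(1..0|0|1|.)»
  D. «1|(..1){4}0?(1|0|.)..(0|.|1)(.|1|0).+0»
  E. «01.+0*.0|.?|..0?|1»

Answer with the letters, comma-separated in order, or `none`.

A → match
B → no match — must start with `011`
C → no match
D → match
E → match

A, D, E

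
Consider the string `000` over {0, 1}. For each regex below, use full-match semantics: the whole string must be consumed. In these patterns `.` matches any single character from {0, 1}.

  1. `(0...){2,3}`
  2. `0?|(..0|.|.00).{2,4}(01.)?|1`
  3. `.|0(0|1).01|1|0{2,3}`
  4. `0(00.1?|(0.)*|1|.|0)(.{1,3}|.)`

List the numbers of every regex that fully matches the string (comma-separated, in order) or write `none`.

1 → no match
2 → match
3 → match
4 → match

2, 3, 4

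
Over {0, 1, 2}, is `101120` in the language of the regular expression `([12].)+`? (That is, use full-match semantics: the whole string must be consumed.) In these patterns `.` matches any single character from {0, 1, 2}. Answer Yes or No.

Yes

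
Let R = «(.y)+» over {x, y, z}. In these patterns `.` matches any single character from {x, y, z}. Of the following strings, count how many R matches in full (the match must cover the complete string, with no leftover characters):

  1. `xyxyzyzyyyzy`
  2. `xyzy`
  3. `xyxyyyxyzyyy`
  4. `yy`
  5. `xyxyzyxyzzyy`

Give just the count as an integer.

4

1 → match
2 → match
3 → match
4 → match
5 → no match
Total matched: 4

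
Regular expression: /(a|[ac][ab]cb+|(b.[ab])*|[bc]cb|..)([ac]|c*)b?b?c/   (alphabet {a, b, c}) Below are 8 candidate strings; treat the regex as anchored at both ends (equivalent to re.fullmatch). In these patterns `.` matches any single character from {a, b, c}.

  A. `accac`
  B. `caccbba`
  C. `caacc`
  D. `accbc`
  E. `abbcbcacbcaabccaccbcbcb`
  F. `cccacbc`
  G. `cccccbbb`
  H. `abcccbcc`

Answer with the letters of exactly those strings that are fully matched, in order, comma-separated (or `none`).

A → no match
B → no match — must end with `c`
C → no match
D → match
E → no match — must end with `c`
F → no match
G → no match — must end with `c`
H → no match

D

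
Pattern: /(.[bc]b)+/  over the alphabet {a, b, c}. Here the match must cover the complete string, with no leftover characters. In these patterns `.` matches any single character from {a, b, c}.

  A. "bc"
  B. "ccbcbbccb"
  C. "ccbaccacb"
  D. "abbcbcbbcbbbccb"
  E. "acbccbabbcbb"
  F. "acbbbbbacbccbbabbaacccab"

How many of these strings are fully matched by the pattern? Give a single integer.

2

A → no match — must end with "b"
B → match
C → no match
D → no match
E → match
F → no match
Total matched: 2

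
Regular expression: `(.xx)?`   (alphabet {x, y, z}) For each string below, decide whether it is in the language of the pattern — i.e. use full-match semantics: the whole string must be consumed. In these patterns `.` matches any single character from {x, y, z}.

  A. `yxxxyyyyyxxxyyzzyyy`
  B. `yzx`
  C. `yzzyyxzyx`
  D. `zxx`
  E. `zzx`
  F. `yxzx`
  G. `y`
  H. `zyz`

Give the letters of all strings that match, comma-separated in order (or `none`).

D

A → no match
B. `yzx` → no match
C. `yzzyyxzyx` → no match
D. `zxx` → match
E. `zzx` → no match
F. `yxzx` → no match
G. `y` → no match
H. `zyz` → no match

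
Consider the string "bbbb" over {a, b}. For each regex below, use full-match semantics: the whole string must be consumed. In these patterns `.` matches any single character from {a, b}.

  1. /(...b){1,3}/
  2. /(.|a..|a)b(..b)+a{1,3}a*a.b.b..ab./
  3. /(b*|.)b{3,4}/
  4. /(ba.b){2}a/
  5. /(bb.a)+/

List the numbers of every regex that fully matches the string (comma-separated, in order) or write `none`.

1 → match
2 → no match
3 → match
4 → no match — must start with "ba"
5 → no match — must end with "a"

1, 3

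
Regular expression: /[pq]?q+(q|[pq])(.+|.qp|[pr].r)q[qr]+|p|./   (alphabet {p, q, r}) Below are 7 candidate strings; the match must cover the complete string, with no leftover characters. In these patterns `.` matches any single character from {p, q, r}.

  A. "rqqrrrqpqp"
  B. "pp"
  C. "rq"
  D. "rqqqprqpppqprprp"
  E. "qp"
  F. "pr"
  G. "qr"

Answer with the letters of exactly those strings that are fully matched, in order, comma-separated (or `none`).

A. "rqqrrrqpqp" → no match
B. "pp" → no match
C. "rq" → no match
D → no match
E. "qp" → no match
F. "pr" → no match
G. "qr" → no match

none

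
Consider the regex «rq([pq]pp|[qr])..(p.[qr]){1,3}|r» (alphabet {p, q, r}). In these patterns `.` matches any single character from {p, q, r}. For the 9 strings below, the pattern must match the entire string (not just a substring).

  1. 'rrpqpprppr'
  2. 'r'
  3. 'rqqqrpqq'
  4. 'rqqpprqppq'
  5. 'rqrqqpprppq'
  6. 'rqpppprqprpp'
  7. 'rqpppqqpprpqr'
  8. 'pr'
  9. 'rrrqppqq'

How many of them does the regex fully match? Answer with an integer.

5

1 → no match
2 → match
3 → match
4 → match
5 → match
6 → no match
7 → match
8 → no match
9 → no match
Total matched: 5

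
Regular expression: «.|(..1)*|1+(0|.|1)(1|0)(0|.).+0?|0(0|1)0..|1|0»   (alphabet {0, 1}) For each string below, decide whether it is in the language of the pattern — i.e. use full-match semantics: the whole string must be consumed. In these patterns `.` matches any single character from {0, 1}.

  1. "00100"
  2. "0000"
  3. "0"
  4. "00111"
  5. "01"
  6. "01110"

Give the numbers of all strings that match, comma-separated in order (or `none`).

3

1. "00100" → no match
2. "0000" → no match
3. "0" → match
4. "00111" → no match
5. "01" → no match
6. "01110" → no match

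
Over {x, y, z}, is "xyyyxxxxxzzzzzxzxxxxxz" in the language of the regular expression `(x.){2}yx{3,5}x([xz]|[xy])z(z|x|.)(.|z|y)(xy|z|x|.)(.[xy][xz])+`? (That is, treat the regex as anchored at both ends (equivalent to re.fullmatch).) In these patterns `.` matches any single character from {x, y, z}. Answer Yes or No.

No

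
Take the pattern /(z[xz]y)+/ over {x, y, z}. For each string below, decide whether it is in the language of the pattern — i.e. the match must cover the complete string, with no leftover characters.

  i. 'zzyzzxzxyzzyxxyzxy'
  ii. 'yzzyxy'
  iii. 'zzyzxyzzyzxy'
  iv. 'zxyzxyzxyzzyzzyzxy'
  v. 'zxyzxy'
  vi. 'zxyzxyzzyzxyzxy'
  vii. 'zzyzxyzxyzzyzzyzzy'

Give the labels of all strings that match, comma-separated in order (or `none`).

i → no match
ii → no match — must start with 'z'
iii → match
iv → match
v → match
vi → match
vii → match

iii, iv, v, vi, vii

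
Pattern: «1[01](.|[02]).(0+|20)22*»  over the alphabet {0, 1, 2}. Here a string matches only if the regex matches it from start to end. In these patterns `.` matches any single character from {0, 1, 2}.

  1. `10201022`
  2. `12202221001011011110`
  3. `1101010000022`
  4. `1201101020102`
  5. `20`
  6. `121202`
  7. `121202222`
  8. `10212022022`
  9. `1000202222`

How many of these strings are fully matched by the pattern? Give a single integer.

1 → no match
2 → no match
3 → no match
4 → no match
5 → no match — must start with `1`
6 → no match
7 → no match
8 → no match
9 → match
Total matched: 1

1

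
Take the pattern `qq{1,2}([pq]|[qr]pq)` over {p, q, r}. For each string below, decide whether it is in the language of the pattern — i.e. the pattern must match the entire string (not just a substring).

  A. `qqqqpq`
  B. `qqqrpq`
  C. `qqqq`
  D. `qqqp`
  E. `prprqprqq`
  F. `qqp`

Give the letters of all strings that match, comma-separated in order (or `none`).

A, B, C, D, F

A → match
B → match
C → match
D → match
E → no match — must start with `qq`
F → match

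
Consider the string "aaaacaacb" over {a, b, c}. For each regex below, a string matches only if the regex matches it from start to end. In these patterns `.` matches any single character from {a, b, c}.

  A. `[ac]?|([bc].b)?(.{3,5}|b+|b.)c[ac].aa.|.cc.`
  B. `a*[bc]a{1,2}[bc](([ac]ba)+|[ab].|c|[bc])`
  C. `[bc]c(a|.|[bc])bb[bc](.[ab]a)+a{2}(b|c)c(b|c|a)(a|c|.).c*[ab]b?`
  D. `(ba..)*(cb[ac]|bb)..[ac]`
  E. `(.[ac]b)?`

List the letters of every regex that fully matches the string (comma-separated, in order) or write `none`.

B

A → no match
B → match
C → no match
D → no match
E → no match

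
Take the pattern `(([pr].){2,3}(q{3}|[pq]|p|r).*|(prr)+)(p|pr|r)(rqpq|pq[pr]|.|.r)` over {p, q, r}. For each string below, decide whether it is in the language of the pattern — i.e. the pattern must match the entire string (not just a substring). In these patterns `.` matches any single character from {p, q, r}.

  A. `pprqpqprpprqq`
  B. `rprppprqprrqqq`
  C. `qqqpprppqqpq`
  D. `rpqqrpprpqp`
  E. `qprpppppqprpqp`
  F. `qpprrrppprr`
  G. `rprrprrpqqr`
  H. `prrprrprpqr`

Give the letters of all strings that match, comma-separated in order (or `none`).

A → no match
B → no match
C → no match
D → no match
E → no match
F → no match
G → no match
H → match

H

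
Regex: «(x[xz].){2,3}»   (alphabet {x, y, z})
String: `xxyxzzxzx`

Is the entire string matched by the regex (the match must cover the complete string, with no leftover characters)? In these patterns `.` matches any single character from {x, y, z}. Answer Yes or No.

Yes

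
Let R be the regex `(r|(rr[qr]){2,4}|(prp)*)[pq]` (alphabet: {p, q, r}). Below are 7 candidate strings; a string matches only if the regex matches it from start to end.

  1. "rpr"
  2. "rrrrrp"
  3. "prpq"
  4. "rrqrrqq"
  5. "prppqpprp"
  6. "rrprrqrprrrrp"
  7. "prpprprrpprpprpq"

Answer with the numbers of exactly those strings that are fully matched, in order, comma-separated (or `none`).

3, 4

1. "rpr" → no match
2. "rrrrrp" → no match
3. "prpq" → match
4. "rrqrrqq" → match
5. "prppqpprp" → no match
6 → no match
7 → no match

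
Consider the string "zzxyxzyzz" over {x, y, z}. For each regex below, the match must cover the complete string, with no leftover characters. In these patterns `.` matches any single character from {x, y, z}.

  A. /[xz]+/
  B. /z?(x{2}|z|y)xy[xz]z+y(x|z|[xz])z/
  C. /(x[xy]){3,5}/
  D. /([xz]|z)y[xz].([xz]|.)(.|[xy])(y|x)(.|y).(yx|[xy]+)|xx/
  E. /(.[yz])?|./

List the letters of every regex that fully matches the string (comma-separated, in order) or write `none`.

B

A → no match
B → match
C → no match — must start with "x"
D → no match
E → no match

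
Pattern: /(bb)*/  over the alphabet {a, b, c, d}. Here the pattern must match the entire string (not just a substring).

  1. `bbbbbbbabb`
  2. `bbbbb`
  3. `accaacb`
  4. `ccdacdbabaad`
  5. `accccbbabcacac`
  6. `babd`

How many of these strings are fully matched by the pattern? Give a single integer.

0

1. `bbbbbbbabb` → no match
2. `bbbbb` → no match
3. `accaacb` → no match
4. `ccdacdbabaad` → no match
5 → no match
6. `babd` → no match
Total matched: 0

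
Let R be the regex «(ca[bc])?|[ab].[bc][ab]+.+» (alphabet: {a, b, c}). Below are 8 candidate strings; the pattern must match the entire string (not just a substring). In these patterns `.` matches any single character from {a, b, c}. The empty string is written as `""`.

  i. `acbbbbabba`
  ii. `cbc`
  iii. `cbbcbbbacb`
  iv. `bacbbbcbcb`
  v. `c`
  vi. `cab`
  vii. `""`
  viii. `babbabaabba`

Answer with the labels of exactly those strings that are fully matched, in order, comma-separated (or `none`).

i, iv, vi, vii, viii

i → match
ii → no match
iii → no match
iv → match
v → no match
vi → match
vii → match
viii → match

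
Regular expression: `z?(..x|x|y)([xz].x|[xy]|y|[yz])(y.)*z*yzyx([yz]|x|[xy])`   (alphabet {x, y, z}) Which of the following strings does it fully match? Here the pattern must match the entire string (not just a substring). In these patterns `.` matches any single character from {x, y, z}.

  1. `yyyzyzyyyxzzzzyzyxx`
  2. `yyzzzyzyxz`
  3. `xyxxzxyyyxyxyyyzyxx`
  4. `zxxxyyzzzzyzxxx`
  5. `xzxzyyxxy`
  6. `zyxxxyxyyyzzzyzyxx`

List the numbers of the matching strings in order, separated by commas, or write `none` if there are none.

1 → match
2 → match
3 → match
4 → no match
5 → no match
6 → match

1, 2, 3, 6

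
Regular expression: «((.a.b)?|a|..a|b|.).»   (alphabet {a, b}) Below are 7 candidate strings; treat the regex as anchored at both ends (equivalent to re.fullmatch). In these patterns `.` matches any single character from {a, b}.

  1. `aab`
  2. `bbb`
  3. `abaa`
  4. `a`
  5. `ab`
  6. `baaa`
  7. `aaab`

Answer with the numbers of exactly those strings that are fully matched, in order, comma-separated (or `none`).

3, 4, 5, 6, 7

1 → no match
2 → no match
3 → match
4 → match
5 → match
6 → match
7 → match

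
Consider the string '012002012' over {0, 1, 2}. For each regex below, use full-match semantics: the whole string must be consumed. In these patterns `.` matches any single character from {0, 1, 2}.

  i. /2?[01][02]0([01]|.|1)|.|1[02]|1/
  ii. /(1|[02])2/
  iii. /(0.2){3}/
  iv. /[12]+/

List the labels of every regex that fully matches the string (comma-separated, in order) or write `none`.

i → no match
ii → no match
iii → match
iv → no match

iii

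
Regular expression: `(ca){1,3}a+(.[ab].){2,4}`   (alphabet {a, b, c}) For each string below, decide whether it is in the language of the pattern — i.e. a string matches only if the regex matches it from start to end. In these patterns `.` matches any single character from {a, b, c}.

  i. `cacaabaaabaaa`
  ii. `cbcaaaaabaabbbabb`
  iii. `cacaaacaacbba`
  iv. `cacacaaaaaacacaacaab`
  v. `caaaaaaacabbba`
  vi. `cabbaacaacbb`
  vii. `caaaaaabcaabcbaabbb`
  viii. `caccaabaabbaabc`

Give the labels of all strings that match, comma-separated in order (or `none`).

iv, v

i → no match
ii → no match — must start with `ca`
iii → no match
iv → match
v → match
vi → no match
vii → no match
viii → no match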